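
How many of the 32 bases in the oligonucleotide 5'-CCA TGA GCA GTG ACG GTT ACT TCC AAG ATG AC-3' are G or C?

16

Scanning the sequence gives C=8, G=8, A=9, T=7.
Total G or C: 8 + 8 = 16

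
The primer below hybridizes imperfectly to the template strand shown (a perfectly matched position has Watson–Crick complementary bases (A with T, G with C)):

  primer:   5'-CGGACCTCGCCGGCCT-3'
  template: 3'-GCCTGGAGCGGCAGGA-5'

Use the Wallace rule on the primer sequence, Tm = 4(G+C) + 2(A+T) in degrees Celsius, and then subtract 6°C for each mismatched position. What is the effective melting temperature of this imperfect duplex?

52°C

Primer base counts: A=1, T=2, G=5, C=8 → A+T=3, G+C=13
Perfect-match Tm = 2(3) + 4(13) = 6 + 52 = 58°C
Mismatches (positions where the bases are not complementary): 1 (at position 13)
Effective Tm = 58 − 1×6 = 58 − 6 = 52°C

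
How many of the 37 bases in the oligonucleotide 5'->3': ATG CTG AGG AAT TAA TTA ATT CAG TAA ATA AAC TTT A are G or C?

8

Base counts: A=16, T=13, G=5, C=3
G+C = 5 + 3 = 8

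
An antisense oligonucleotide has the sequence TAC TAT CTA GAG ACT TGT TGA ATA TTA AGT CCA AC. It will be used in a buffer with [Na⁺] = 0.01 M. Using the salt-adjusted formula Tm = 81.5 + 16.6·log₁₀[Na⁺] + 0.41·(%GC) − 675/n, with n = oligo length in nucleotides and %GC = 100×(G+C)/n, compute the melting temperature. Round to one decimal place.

41.9°C

Length n = 35. T=12, A=12, G=5, C=6
G+C = 11, so %GC = 11/35 × 100 = 31.429%
Salt term: 16.6 × (-2) = -33.2
GC term: 0.41 × 31.429 = 12.886; length term: −675/35 = −19.286
Tm = 81.5 + (-33.2) + 12.886 − 19.286 = 41.9 → 41.9°C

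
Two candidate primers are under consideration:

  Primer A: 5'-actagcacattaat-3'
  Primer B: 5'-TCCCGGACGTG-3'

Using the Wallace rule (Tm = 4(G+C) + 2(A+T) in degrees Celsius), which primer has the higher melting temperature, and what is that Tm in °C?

Primer B, 38°C

Primer A: A+T=10, G+C=4 → Tm = 2(10)+4(4) = 36°C
Primer B: A+T=3, G+C=8 → Tm = 2(3)+4(8) = 38°C
36°C vs 38°C → primer B is higher.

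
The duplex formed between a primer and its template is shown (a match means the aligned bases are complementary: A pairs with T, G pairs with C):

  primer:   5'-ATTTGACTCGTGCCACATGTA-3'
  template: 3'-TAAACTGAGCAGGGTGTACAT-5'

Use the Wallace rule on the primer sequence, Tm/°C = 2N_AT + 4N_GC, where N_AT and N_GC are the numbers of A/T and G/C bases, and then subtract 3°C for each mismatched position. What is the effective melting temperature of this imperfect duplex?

Primer base counts: A=5, T=7, G=4, C=5 → A+T=12, G+C=9
Perfect-match Tm = 2(12) + 4(9) = 24 + 36 = 60°C
Mismatches (positions where the bases are not complementary): 1 (at position 12)
Effective Tm = 60 − 1×3 = 60 − 3 = 57°C

57°C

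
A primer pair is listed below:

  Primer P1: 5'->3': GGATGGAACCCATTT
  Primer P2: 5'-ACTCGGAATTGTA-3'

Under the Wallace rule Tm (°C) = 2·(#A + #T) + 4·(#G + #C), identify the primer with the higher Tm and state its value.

Primer P1: A+T=8, G+C=7 → Tm = 2(8)+4(7) = 44°C
Primer P2: A+T=8, G+C=5 → Tm = 2(8)+4(5) = 36°C
44°C vs 36°C → primer P1 is higher.

Primer P1, 44°C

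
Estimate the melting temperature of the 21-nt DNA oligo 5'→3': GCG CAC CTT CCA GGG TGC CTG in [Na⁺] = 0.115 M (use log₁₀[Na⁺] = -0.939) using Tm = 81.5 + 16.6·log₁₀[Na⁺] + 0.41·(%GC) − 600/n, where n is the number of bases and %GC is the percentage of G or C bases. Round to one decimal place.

Length n = 21. Base counts: T=4, A=2, C=8, G=7
G+C = 15, so %GC = 15/21 × 100 = 71.429%
Salt term: 16.6 × (-0.939) = -15.587
GC term: 0.41 × 71.429 = 29.286; length term: −600/21 = −28.571
Tm = 81.5 + (-15.587) + 29.286 − 28.571 = 66.628 → 66.6°C

66.6°C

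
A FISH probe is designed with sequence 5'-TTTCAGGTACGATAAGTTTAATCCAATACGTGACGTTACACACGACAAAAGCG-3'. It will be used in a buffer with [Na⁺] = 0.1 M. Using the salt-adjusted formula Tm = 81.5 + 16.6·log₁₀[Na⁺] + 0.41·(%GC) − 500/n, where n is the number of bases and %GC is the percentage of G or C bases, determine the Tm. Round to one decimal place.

Length n = 53. Counting bases: C=11, G=10, A=19, T=13
G+C = 21, so %GC = 21/53 × 100 = 39.623%
Salt term: 16.6 × (-1) = -16.6
GC term: 0.41 × 39.623 = 16.245; length term: −500/53 = −9.434
Tm = 81.5 + (-16.6) + 16.245 − 9.434 = 71.711 → 71.7°C

71.7°C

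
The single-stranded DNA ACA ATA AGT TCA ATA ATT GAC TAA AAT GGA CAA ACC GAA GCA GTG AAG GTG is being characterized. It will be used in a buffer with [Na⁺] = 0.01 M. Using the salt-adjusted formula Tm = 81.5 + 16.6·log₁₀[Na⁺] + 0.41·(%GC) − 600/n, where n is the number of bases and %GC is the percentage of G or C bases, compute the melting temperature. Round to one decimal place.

Length n = 51. Counting bases: C=7, A=23, G=11, T=10
G+C = 18, so %GC = 18/51 × 100 = 35.294%
Salt term: 16.6 × (-2) = -33.2
GC term: 0.41 × 35.294 = 14.471; length term: −600/51 = −11.765
Tm = 81.5 + (-33.2) + 14.471 − 11.765 = 51.006 → 51.0°C

51.0°C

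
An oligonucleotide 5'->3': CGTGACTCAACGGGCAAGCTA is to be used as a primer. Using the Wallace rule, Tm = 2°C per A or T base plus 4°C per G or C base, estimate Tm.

Base counts: G=6, C=6, T=3, A=6
A+T = 9, G+C = 12
Tm = 2×9 + 4×12 = 66°C

66°C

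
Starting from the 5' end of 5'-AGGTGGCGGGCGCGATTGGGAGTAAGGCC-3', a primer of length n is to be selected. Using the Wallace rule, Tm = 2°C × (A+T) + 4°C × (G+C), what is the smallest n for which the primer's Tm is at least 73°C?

n = 22

First 21 bases: AGGTGGCGGGCGCGATTGGGA → Tm = 72°C (< 73°C)
First 22 bases: AGGTGGCGGGCGCGATTGGGAG → Tm = 76°C (≥ 73°C)
Since every base adds ≥2°C, Tm only increases with n, so the threshold is first crossed at n = 22.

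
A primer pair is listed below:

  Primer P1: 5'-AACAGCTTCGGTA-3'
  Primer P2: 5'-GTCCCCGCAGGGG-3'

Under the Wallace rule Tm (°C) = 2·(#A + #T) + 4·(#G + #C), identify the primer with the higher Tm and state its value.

Primer P2, 48°C

Primer P1: A+T=7, G+C=6 → Tm = 2(7)+4(6) = 38°C
Primer P2: A+T=2, G+C=11 → Tm = 2(2)+4(11) = 48°C
38°C vs 48°C → primer P2 is higher.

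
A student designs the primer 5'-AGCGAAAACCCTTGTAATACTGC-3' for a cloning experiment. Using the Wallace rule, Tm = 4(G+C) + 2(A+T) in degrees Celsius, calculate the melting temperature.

Counting bases: C=6, A=8, G=4, T=5
So N_AT = 13 and N_GC = 10.
Tm = 4·10 + 2·13 = 40 + 26 = 66°C

66°C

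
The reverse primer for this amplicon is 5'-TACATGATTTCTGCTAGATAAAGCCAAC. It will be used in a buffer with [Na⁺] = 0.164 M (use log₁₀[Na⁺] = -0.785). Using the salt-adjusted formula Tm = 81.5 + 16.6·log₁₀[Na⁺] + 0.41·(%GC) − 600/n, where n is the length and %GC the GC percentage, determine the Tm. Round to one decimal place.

Length n = 28. Counting bases: A=10, T=8, C=6, G=4
G+C = 10, so %GC = 10/28 × 100 = 35.714%
Salt term: 16.6 × (-0.785) = -13.031
GC term: 0.41 × 35.714 = 14.643; length term: −600/28 = −21.429
Tm = 81.5 + (-13.031) + 14.643 − 21.429 = 61.683 → 61.7°C

61.7°C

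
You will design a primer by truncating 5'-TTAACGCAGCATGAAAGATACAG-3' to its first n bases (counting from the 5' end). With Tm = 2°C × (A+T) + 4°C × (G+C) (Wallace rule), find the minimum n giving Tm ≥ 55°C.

First 20 bases: TTAACGCAGCATGAAAGATA → Tm = 54°C (< 55°C)
First 21 bases: TTAACGCAGCATGAAAGATAC → Tm = 58°C (≥ 55°C)
Since every base adds ≥2°C, Tm only increases with n, so the threshold is first crossed at n = 21.

n = 21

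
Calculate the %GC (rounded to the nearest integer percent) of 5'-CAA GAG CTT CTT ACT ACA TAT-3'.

33%

Base counts: T=7, G=2, C=5, A=7
G+C = 2 + 5 = 7 out of 21 bases
%GC = 7/21 × 100 = 33.33% ≈ 33%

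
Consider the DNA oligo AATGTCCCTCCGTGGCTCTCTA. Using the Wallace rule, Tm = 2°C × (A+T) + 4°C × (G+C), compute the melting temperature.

Base counts: C=8, T=7, A=3, G=4
So N_AT = 10 and N_GC = 12.
Tm = 4·12 + 2·10 = 48 + 20 = 68°C

68°C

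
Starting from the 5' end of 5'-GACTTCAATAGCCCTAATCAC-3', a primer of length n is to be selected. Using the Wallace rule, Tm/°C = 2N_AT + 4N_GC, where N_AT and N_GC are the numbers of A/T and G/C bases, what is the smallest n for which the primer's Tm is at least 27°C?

First 10 bases: GACTTCAATA → Tm = 26°C (< 27°C)
First 11 bases: GACTTCAATAG → Tm = 30°C (≥ 27°C)
Each additional base adds 2°C (A/T) or 4°C (G/C), so Tm is non-decreasing in n; n = 11 is the first length to reach 27°C.

n = 11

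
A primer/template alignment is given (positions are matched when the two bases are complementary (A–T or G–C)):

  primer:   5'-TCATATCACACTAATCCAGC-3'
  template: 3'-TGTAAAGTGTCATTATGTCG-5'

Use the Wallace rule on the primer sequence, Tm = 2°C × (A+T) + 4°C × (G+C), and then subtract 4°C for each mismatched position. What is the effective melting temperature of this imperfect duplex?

40°C

Primer base counts: A=7, T=5, G=1, C=7 → A+T=12, G+C=8
Perfect-match Tm = 2(12) + 4(8) = 24 + 32 = 56°C
Mismatches (positions where the bases are not complementary): 4 (at positions 1, 5, 11, 16)
Effective Tm = 56 − 4×4 = 56 − 16 = 40°C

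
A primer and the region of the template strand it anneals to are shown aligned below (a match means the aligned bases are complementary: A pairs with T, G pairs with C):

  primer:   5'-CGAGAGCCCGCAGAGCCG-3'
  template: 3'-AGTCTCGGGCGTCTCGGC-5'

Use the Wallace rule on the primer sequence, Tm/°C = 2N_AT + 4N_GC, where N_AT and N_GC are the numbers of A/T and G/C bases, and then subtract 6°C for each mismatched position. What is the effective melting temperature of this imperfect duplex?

Primer base counts: A=4, T=0, G=7, C=7 → A+T=4, G+C=14
Perfect-match Tm = 2(4) + 4(14) = 8 + 56 = 64°C
Mismatches (positions where the bases are not complementary): 2 (at positions 1, 2)
Effective Tm = 64 − 2×6 = 64 − 12 = 52°C

52°C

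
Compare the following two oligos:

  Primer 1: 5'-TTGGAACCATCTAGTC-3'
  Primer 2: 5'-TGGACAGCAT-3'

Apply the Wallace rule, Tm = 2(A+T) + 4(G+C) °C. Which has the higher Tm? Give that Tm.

Primer 1: A+T=9, G+C=7 → Tm = 2(9)+4(7) = 46°C
Primer 2: A+T=5, G+C=5 → Tm = 2(5)+4(5) = 30°C
46°C vs 30°C → primer 1 is higher.

Primer 1, 46°C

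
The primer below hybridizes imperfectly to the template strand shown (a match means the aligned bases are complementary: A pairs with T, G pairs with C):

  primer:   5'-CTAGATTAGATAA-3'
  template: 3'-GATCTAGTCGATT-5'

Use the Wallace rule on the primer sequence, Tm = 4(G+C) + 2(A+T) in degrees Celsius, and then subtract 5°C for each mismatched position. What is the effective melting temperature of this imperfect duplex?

Primer base counts: A=6, T=4, G=2, C=1 → A+T=10, G+C=3
Perfect-match Tm = 2(10) + 4(3) = 20 + 12 = 32°C
Mismatches (positions where the bases are not complementary): 2 (at positions 7, 10)
Effective Tm = 32 − 2×5 = 32 − 10 = 22°C

22°C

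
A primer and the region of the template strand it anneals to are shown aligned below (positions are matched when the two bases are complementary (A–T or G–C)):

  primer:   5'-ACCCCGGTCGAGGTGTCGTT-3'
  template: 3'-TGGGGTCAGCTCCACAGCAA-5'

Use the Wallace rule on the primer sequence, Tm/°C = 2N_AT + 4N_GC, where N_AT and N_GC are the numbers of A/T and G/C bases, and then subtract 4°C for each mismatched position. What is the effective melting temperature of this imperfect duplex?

Primer base counts: A=2, T=5, G=7, C=6 → A+T=7, G+C=13
Perfect-match Tm = 2(7) + 4(13) = 14 + 52 = 66°C
Mismatches (positions where the bases are not complementary): 1 (at position 6)
Effective Tm = 66 − 1×4 = 66 − 4 = 62°C

62°C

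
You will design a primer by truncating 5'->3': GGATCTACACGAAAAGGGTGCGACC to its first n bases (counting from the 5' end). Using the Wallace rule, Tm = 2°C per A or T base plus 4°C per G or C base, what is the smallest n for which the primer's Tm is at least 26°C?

n = 9

First 8 bases: GGATCTAC → Tm = 24°C (< 26°C)
First 9 bases: GGATCTACA → Tm = 26°C (≥ 26°C)
Each additional base adds 2°C (A/T) or 4°C (G/C), so Tm is non-decreasing in n; n = 9 is the first length to reach 26°C.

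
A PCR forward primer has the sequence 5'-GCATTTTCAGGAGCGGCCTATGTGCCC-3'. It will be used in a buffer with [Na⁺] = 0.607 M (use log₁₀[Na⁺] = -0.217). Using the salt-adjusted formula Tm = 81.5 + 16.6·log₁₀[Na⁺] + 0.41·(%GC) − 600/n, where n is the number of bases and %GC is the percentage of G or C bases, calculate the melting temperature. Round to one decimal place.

80.0°C

Length n = 27. Counting bases: T=7, C=8, G=8, A=4
G+C = 16, so %GC = 16/27 × 100 = 59.259%
Salt term: 16.6 × (-0.217) = -3.602
GC term: 0.41 × 59.259 = 24.296; length term: −600/27 = −22.222
Tm = 81.5 + (-3.602) + 24.296 − 22.222 = 79.972 → 80.0°C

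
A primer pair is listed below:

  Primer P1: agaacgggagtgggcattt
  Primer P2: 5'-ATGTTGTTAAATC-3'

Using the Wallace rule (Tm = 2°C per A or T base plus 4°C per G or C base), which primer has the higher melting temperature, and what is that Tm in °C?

Primer P1, 58°C

Primer P1: A+T=9, G+C=10 → Tm = 2(9)+4(10) = 58°C
Primer P2: A+T=10, G+C=3 → Tm = 2(10)+4(3) = 32°C
58°C vs 32°C → primer P1 is higher.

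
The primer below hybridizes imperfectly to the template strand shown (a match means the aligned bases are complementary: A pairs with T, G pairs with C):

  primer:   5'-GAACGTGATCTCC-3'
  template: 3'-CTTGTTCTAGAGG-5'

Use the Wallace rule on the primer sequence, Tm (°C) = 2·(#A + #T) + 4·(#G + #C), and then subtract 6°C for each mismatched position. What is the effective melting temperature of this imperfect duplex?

28°C

Primer base counts: A=3, T=3, G=3, C=4 → A+T=6, G+C=7
Perfect-match Tm = 2(6) + 4(7) = 12 + 28 = 40°C
Mismatches (positions where the bases are not complementary): 2 (at positions 5, 6)
Effective Tm = 40 − 2×6 = 40 − 12 = 28°C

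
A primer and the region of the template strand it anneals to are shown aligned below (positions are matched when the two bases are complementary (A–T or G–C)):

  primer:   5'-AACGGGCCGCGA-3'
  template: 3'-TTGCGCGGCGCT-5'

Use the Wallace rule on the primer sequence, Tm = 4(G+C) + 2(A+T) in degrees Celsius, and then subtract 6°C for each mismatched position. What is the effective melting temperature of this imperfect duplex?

Primer base counts: A=3, T=0, G=5, C=4 → A+T=3, G+C=9
Perfect-match Tm = 2(3) + 4(9) = 6 + 36 = 42°C
Mismatches (positions where the bases are not complementary): 1 (at position 5)
Effective Tm = 42 − 1×6 = 42 − 6 = 36°C

36°C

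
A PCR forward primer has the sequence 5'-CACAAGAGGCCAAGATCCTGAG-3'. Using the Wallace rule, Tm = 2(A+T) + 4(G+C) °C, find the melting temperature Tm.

Counting bases: A=8, G=6, C=6, T=2
So N_AT = 10 and N_GC = 12.
Tm = 4·12 + 2·10 = 48 + 20 = 68°C

68°C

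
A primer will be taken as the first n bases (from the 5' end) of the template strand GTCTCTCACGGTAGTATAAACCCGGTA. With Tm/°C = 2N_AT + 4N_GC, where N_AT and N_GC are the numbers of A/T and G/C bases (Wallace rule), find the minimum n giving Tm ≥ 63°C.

First 21 bases: GTCTCTCACGGTAGTATAAAC → Tm = 60°C (< 63°C)
First 22 bases: GTCTCTCACGGTAGTATAAACC → Tm = 64°C (≥ 63°C)
Each additional base adds 2°C (A/T) or 4°C (G/C), so Tm is non-decreasing in n; n = 22 is the first length to reach 63°C.

n = 22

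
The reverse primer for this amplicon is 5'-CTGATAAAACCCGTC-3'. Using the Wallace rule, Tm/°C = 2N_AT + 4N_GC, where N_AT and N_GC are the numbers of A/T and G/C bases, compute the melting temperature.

44°C

Counting bases: T=3, A=5, G=2, C=5
So N_AT = 8 and N_GC = 7.
Tm = 2(8) + 4(7) = 16 + 28 = 44°C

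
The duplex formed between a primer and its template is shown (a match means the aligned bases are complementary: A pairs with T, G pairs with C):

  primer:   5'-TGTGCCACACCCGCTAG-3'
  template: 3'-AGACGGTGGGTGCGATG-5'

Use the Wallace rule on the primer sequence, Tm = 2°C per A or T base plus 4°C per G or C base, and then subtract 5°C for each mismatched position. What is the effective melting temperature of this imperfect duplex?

Primer base counts: A=3, T=3, G=4, C=7 → A+T=6, G+C=11
Perfect-match Tm = 2(6) + 4(11) = 12 + 44 = 56°C
Mismatches (positions where the bases are not complementary): 4 (at positions 2, 9, 11, 17)
Effective Tm = 56 − 4×5 = 56 − 20 = 36°C

36°C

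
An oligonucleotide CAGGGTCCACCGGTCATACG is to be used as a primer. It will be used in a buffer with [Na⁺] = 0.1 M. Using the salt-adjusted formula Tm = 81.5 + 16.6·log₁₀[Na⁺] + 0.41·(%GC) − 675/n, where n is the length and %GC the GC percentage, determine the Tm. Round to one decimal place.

Length n = 20. Scanning the sequence gives A=4, T=3, G=6, C=7.
G+C = 13, so %GC = 13/20 × 100 = 65%
Salt term: 16.6 × (-1) = -16.6
GC term: 0.41 × 65 = 26.65; length term: −675/20 = −33.75
Tm = 81.5 + (-16.6) + 26.65 − 33.75 = 57.8 → 57.8°C

57.8°C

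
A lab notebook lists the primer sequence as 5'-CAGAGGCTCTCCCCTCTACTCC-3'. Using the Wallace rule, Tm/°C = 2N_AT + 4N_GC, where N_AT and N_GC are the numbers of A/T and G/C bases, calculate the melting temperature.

A=3, C=11, T=5, G=3
AT pairs contribute 8, GC pairs contribute 14.
Tm = 4·14 + 2·8 = 56 + 16 = 72°C

72°C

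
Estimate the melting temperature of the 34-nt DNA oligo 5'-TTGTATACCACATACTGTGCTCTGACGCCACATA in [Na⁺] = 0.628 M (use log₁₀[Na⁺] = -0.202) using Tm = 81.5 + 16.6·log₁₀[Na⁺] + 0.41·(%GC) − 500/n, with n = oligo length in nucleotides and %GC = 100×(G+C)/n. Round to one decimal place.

81.5°C

Length n = 34. Base counts: G=5, T=10, C=10, A=9
G+C = 15, so %GC = 15/34 × 100 = 44.118%
Salt term: 16.6 × (-0.202) = -3.353
GC term: 0.41 × 44.118 = 18.088; length term: −500/34 = −14.706
Tm = 81.5 + (-3.353) + 18.088 − 14.706 = 81.529 → 81.5°C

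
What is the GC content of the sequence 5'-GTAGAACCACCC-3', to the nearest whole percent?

Scanning the sequence gives C=5, G=2, T=1, A=4.
G+C = 2 + 5 = 7 out of 12 bases
%GC = 7/12 × 100 = 58.33% ≈ 58%

58%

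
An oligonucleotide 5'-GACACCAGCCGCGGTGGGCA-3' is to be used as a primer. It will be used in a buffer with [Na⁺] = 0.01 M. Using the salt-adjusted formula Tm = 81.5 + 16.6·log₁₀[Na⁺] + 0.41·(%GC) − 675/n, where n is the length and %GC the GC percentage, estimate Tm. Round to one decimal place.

Length n = 20. Counting bases: T=1, G=8, C=7, A=4
G+C = 15, so %GC = 15/20 × 100 = 75%
Salt term: 16.6 × (-2) = -33.2
GC term: 0.41 × 75 = 30.75; length term: −675/20 = −33.75
Tm = 81.5 + (-33.2) + 30.75 − 33.75 = 45.3 → 45.3°C

45.3°C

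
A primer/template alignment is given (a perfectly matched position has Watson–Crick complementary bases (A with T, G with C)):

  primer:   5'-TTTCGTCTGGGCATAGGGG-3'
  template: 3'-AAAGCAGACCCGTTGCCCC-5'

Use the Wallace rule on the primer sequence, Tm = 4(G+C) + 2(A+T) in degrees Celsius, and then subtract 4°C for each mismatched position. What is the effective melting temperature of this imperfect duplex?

52°C

Primer base counts: A=2, T=6, G=8, C=3 → A+T=8, G+C=11
Perfect-match Tm = 2(8) + 4(11) = 16 + 44 = 60°C
Mismatches (positions where the bases are not complementary): 2 (at positions 14, 15)
Effective Tm = 60 − 2×4 = 60 − 8 = 52°C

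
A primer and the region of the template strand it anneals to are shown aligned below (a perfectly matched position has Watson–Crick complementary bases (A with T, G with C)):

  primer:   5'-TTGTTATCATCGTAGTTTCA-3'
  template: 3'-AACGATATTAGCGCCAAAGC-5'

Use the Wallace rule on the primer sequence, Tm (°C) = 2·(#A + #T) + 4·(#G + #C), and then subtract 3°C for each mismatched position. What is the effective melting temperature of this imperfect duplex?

37°C

Primer base counts: A=4, T=10, G=3, C=3 → A+T=14, G+C=6
Perfect-match Tm = 2(14) + 4(6) = 28 + 24 = 52°C
Mismatches (positions where the bases are not complementary): 5 (at positions 4, 8, 13, 14, 20)
Effective Tm = 52 − 5×3 = 52 − 15 = 37°C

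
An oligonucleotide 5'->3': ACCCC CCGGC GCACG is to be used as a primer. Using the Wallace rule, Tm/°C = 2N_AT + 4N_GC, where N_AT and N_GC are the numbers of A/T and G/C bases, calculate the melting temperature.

56°C

Scanning the sequence gives A=2, C=9, G=4, T=0.
A+T = 2, G+C = 13
Tm = 2(2) + 4(13) = 4 + 52 = 56°C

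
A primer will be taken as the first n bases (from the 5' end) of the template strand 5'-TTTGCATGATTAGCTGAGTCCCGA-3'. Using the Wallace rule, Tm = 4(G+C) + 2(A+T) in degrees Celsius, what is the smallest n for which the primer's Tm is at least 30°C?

n = 12

First 11 bases: TTTGCATGATT → Tm = 28°C (< 30°C)
First 12 bases: TTTGCATGATTA → Tm = 30°C (≥ 30°C)
Since every base adds ≥2°C, Tm only increases with n, so the threshold is first crossed at n = 12.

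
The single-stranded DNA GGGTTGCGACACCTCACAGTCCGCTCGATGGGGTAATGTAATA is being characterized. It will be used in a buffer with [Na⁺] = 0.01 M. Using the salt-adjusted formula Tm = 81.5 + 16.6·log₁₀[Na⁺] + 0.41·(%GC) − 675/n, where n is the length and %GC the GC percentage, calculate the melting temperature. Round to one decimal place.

54.5°C

Length n = 43. G=13, T=10, C=10, A=10
G+C = 23, so %GC = 23/43 × 100 = 53.488%
Salt term: 16.6 × (-2) = -33.2
GC term: 0.41 × 53.488 = 21.93; length term: −675/43 = −15.698
Tm = 81.5 + (-33.2) + 21.93 − 15.698 = 54.532 → 54.5°C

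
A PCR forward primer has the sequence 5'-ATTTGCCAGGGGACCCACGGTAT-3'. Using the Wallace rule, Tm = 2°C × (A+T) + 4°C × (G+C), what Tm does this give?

72°C

G=7, C=6, A=5, T=5
AT pairs contribute 10, GC pairs contribute 13.
Tm = 2×10 + 4×13 = 72°C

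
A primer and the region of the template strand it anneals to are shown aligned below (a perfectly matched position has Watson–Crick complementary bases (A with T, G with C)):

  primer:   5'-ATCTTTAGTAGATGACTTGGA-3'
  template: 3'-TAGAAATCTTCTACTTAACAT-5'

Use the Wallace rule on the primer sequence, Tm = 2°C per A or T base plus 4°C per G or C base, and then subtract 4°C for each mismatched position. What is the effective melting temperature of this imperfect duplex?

44°C

Primer base counts: A=6, T=8, G=5, C=2 → A+T=14, G+C=7
Perfect-match Tm = 2(14) + 4(7) = 28 + 28 = 56°C
Mismatches (positions where the bases are not complementary): 3 (at positions 9, 16, 20)
Effective Tm = 56 − 3×4 = 56 − 12 = 44°C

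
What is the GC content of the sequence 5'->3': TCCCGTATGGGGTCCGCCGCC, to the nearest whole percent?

76%

Base counts: C=9, T=4, G=7, A=1
G+C = 7 + 9 = 16 out of 21 bases
%GC = 16/21 × 100 = 76.19% ≈ 76%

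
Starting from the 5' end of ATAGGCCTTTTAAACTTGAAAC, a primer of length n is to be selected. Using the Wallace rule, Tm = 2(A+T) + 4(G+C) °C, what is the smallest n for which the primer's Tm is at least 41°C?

First 15 bases: ATAGGCCTTTTAAAC → Tm = 40°C (< 41°C)
First 16 bases: ATAGGCCTTTTAAACT → Tm = 42°C (≥ 41°C)
Since every base adds ≥2°C, Tm only increases with n, so the threshold is first crossed at n = 16.

n = 16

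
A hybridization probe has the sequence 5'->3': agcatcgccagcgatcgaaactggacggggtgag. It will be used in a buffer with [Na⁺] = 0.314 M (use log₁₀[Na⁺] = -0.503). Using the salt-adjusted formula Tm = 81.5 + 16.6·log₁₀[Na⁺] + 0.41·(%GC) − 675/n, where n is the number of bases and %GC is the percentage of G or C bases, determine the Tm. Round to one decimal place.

Length n = 34. G=13, T=4, A=9, C=8
G+C = 21, so %GC = 21/34 × 100 = 61.765%
Salt term: 16.6 × (-0.503) = -8.35
GC term: 0.41 × 61.765 = 25.324; length term: −675/34 = −19.853
Tm = 81.5 + (-8.35) + 25.324 − 19.853 = 78.621 → 78.6°C

78.6°C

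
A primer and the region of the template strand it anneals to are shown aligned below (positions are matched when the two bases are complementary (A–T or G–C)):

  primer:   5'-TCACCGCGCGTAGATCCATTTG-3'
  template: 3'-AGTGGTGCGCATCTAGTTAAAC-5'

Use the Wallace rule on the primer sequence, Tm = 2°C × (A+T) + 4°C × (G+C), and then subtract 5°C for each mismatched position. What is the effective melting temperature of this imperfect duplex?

58°C

Primer base counts: A=4, T=6, G=5, C=7 → A+T=10, G+C=12
Perfect-match Tm = 2(10) + 4(12) = 20 + 48 = 68°C
Mismatches (positions where the bases are not complementary): 2 (at positions 6, 17)
Effective Tm = 68 − 2×5 = 68 − 10 = 58°C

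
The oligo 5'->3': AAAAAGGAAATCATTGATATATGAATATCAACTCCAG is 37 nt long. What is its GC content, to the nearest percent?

G=5, T=9, A=18, C=5
G+C = 5 + 5 = 10 out of 37 bases
%GC = 10/37 × 100 = 27.03% ≈ 27%

27%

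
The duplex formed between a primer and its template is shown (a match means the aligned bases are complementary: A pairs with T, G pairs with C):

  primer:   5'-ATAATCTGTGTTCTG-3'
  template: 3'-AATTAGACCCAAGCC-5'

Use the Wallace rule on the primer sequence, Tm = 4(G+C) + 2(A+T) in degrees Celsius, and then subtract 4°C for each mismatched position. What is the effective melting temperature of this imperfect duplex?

Primer base counts: A=3, T=7, G=3, C=2 → A+T=10, G+C=5
Perfect-match Tm = 2(10) + 4(5) = 20 + 20 = 40°C
Mismatches (positions where the bases are not complementary): 3 (at positions 1, 9, 14)
Effective Tm = 40 − 3×4 = 40 − 12 = 28°C

28°C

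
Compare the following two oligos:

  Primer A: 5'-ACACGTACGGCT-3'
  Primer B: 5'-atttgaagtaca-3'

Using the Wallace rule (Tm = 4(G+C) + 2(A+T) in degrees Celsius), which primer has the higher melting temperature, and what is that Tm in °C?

Primer A, 38°C

Primer A: A+T=5, G+C=7 → Tm = 2(5)+4(7) = 38°C
Primer B: A+T=9, G+C=3 → Tm = 2(9)+4(3) = 30°C
38°C vs 30°C → primer A is higher.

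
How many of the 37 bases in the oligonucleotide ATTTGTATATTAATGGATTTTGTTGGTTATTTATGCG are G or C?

9

Counting bases: A=8, C=1, G=8, T=20
Total G or C: 8 + 1 = 9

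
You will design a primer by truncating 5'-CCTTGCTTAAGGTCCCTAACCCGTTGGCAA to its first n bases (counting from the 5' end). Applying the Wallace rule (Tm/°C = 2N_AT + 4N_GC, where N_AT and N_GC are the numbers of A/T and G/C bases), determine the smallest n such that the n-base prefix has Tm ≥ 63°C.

n = 21

First 20 bases: CCTTGCTTAAGGTCCCTAAC → Tm = 60°C (< 63°C)
First 21 bases: CCTTGCTTAAGGTCCCTAACC → Tm = 64°C (≥ 63°C)
Since every base adds ≥2°C, Tm only increases with n, so the threshold is first crossed at n = 21.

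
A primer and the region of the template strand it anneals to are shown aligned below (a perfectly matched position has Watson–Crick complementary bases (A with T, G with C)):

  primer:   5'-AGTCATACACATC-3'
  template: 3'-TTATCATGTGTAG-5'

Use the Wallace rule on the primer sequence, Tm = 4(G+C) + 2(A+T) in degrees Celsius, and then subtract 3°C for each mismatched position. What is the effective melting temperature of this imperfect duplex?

27°C

Primer base counts: A=5, T=3, G=1, C=4 → A+T=8, G+C=5
Perfect-match Tm = 2(8) + 4(5) = 16 + 20 = 36°C
Mismatches (positions where the bases are not complementary): 3 (at positions 2, 4, 5)
Effective Tm = 36 − 3×3 = 36 − 9 = 27°C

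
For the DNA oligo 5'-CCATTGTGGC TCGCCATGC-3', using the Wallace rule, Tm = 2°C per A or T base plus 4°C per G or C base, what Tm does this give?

62°C

Scanning the sequence gives A=2, C=7, G=5, T=5.
A+T = 7, G+C = 12
Tm = 2(7) + 4(12) = 14 + 48 = 62°C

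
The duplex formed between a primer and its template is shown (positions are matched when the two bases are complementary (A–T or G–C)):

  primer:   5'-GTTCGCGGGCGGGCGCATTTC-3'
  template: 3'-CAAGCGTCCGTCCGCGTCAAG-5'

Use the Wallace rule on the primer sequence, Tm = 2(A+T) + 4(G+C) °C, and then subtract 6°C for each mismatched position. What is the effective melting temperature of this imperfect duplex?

Primer base counts: A=1, T=5, G=9, C=6 → A+T=6, G+C=15
Perfect-match Tm = 2(6) + 4(15) = 12 + 60 = 72°C
Mismatches (positions where the bases are not complementary): 3 (at positions 7, 11, 18)
Effective Tm = 72 − 3×6 = 72 − 18 = 54°C

54°C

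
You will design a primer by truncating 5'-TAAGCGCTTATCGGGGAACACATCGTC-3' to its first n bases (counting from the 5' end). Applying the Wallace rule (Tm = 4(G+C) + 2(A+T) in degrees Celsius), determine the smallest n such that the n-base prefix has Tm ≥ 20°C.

n = 7

First 6 bases: TAAGCG → Tm = 18°C (< 20°C)
First 7 bases: TAAGCGC → Tm = 22°C (≥ 20°C)
Each additional base adds 2°C (A/T) or 4°C (G/C), so Tm is non-decreasing in n; n = 7 is the first length to reach 20°C.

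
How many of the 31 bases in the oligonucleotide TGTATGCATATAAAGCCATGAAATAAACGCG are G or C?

11

A=13, G=6, T=7, C=5
Total G or C: 6 + 5 = 11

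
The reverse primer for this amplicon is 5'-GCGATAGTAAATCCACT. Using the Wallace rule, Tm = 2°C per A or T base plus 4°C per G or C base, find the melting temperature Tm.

48°C

C=4, T=4, G=3, A=6
A+T = 10, G+C = 7
Tm = 2(10) + 4(7) = 20 + 28 = 48°C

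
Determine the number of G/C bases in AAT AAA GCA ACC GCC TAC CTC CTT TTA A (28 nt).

11

Counting bases: A=10, T=7, G=2, C=9
Total G or C: 2 + 9 = 11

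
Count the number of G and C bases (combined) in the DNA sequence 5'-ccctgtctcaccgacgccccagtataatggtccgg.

Counting bases: G=8, T=7, A=6, C=14
Total G or C: 8 + 14 = 22

22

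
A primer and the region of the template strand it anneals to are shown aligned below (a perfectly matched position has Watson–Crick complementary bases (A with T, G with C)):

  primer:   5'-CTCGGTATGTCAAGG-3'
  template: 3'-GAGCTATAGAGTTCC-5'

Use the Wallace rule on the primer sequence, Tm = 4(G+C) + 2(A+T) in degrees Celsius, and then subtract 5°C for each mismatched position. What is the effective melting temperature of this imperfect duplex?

Primer base counts: A=3, T=4, G=5, C=3 → A+T=7, G+C=8
Perfect-match Tm = 2(7) + 4(8) = 14 + 32 = 46°C
Mismatches (positions where the bases are not complementary): 2 (at positions 5, 9)
Effective Tm = 46 − 2×5 = 46 − 10 = 36°C

36°C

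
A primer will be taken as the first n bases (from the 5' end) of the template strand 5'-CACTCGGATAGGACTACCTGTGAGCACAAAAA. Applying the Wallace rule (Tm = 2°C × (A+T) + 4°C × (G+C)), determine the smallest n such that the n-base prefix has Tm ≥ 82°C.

First 26 bases: CACTCGGATAGGACTACCTGTGAGCA → Tm = 80°C (< 82°C)
First 27 bases: CACTCGGATAGGACTACCTGTGAGCAC → Tm = 84°C (≥ 82°C)
Since every base adds ≥2°C, Tm only increases with n, so the threshold is first crossed at n = 27.

n = 27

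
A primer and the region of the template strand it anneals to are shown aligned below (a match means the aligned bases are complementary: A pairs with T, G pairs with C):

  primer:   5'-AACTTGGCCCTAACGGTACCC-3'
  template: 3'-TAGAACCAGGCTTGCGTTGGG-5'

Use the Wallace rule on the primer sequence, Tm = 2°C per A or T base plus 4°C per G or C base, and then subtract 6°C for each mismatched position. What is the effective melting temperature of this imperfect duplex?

36°C

Primer base counts: A=5, T=4, G=4, C=8 → A+T=9, G+C=12
Perfect-match Tm = 2(9) + 4(12) = 18 + 48 = 66°C
Mismatches (positions where the bases are not complementary): 5 (at positions 2, 8, 11, 16, 17)
Effective Tm = 66 − 5×6 = 66 − 30 = 36°C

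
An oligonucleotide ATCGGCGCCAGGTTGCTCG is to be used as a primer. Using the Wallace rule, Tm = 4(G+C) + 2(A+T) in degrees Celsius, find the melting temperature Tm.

Scanning the sequence gives T=4, G=7, A=2, C=6.
So N_AT = 6 and N_GC = 13.
Tm = 4·13 + 2·6 = 52 + 12 = 64°C

64°C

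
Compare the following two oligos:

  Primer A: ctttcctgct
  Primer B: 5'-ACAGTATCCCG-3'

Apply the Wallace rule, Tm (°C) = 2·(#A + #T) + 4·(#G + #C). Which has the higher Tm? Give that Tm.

Primer B, 34°C

Primer A: A+T=5, G+C=5 → Tm = 2(5)+4(5) = 30°C
Primer B: A+T=5, G+C=6 → Tm = 2(5)+4(6) = 34°C
30°C vs 34°C → primer B is higher.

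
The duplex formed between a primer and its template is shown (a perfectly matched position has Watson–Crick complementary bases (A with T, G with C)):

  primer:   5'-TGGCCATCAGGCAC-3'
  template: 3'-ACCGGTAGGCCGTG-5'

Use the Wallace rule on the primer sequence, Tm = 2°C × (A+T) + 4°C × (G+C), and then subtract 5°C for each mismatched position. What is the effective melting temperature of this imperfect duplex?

41°C

Primer base counts: A=3, T=2, G=4, C=5 → A+T=5, G+C=9
Perfect-match Tm = 2(5) + 4(9) = 10 + 36 = 46°C
Mismatches (positions where the bases are not complementary): 1 (at position 9)
Effective Tm = 46 − 1×5 = 46 − 5 = 41°C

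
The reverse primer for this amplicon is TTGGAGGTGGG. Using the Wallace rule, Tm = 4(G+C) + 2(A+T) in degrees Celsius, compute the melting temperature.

Counting bases: T=3, G=7, C=0, A=1
A+T = 4, G+C = 7
Tm = 2×4 + 4×7 = 36°C

36°C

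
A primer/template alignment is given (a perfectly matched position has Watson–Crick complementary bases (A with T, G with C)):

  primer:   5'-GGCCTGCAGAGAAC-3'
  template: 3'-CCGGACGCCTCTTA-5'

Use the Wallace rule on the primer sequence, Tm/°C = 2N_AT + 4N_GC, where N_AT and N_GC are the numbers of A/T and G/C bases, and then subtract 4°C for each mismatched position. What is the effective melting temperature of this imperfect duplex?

Primer base counts: A=4, T=1, G=5, C=4 → A+T=5, G+C=9
Perfect-match Tm = 2(5) + 4(9) = 10 + 36 = 46°C
Mismatches (positions where the bases are not complementary): 2 (at positions 8, 14)
Effective Tm = 46 − 2×4 = 46 − 8 = 38°C

38°C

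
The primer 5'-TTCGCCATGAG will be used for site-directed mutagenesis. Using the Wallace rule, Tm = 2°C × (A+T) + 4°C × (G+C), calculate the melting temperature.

34°C

Base counts: T=3, G=3, A=2, C=3
AT pairs contribute 5, GC pairs contribute 6.
Tm = 2(5) + 4(6) = 10 + 24 = 34°C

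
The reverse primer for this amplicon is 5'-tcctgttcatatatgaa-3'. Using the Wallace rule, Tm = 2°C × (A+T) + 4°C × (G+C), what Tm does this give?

44°C

Counting bases: A=5, G=2, C=3, T=7
AT pairs contribute 12, GC pairs contribute 5.
Tm = 2×12 + 4×5 = 44°C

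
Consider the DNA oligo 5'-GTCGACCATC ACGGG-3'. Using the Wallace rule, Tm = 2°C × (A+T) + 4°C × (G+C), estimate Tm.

50°C

Counting bases: C=5, G=5, A=3, T=2
So N_AT = 5 and N_GC = 10.
Tm = 2(5) + 4(10) = 10 + 40 = 50°C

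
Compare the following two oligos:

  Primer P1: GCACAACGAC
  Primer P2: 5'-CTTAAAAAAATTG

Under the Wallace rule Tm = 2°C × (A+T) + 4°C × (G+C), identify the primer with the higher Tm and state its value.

Primer P1, 32°C

Primer P1: A+T=4, G+C=6 → Tm = 2(4)+4(6) = 32°C
Primer P2: A+T=11, G+C=2 → Tm = 2(11)+4(2) = 30°C
32°C vs 30°C → primer P1 is higher.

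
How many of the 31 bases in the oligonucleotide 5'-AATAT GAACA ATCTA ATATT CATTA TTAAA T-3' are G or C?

4

Base counts: T=12, A=15, C=3, G=1
G+C = 1 + 3 = 4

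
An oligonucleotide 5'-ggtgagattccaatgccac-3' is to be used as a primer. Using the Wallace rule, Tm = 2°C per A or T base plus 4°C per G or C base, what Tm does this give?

58°C

T=4, C=5, A=5, G=5
A+T = 9, G+C = 10
Tm = 2(9) + 4(10) = 18 + 40 = 58°C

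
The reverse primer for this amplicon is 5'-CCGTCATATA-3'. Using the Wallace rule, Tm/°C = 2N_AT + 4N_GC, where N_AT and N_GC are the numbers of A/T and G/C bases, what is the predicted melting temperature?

Scanning the sequence gives T=3, G=1, C=3, A=3.
AT pairs contribute 6, GC pairs contribute 4.
Tm = 4·4 + 2·6 = 16 + 12 = 28°C

28°C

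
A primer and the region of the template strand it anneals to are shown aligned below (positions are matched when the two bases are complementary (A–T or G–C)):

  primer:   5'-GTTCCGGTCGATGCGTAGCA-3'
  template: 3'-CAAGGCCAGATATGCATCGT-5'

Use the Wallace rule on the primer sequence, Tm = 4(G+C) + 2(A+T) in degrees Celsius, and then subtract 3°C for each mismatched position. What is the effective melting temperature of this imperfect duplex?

Primer base counts: A=3, T=5, G=7, C=5 → A+T=8, G+C=12
Perfect-match Tm = 2(8) + 4(12) = 16 + 48 = 64°C
Mismatches (positions where the bases are not complementary): 2 (at positions 10, 13)
Effective Tm = 64 − 2×3 = 64 − 6 = 58°C

58°C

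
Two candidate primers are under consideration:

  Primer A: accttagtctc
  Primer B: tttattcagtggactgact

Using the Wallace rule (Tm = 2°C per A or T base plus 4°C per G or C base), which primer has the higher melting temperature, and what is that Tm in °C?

Primer B, 52°C

Primer A: A+T=6, G+C=5 → Tm = 2(6)+4(5) = 32°C
Primer B: A+T=12, G+C=7 → Tm = 2(12)+4(7) = 52°C
32°C vs 52°C → primer B is higher.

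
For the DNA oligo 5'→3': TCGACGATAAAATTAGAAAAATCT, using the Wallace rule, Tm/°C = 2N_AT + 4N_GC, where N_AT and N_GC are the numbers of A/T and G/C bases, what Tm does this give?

Scanning the sequence gives T=6, G=3, A=12, C=3.
A+T = 18, G+C = 6
Tm = 2×18 + 4×6 = 60°C

60°C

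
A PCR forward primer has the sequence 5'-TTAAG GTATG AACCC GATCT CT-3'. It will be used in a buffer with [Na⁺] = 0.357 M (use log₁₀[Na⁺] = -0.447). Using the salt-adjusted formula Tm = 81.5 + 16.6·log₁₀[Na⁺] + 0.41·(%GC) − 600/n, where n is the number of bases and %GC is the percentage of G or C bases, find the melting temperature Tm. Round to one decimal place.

63.6°C

Length n = 22. G=4, C=5, T=7, A=6
G+C = 9, so %GC = 9/22 × 100 = 40.909%
Salt term: 16.6 × (-0.447) = -7.42
GC term: 0.41 × 40.909 = 16.773; length term: −600/22 = −27.273
Tm = 81.5 + (-7.42) + 16.773 − 27.273 = 63.58 → 63.6°C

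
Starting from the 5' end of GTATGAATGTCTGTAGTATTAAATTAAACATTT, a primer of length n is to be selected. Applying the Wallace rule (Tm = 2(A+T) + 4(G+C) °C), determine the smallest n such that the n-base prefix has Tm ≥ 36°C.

n = 13

First 12 bases: GTATGAATGTCT → Tm = 32°C (< 36°C)
First 13 bases: GTATGAATGTCTG → Tm = 36°C (≥ 36°C)
Each additional base adds 2°C (A/T) or 4°C (G/C), so Tm is non-decreasing in n; n = 13 is the first length to reach 36°C.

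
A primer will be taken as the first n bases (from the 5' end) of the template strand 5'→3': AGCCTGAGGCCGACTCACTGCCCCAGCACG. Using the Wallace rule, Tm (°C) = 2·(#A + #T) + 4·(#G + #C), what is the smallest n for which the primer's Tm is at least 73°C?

First 21 bases: AGCCTGAGGCCGACTCACTGC → Tm = 70°C (< 73°C)
First 22 bases: AGCCTGAGGCCGACTCACTGCC → Tm = 74°C (≥ 73°C)
Since every base adds ≥2°C, Tm only increases with n, so the threshold is first crossed at n = 22.

n = 22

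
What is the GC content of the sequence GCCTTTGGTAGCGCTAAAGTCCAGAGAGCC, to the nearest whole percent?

Base counts: A=7, G=9, T=6, C=8
G+C = 9 + 8 = 17 out of 30 bases
%GC = 17/30 × 100 = 56.67% ≈ 57%

57%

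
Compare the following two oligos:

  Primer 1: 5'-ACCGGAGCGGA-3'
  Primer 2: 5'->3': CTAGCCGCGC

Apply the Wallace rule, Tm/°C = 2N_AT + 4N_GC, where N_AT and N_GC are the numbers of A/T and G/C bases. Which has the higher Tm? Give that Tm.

Primer 1: A+T=3, G+C=8 → Tm = 2(3)+4(8) = 38°C
Primer 2: A+T=2, G+C=8 → Tm = 2(2)+4(8) = 36°C
38°C vs 36°C → primer 1 is higher.

Primer 1, 38°C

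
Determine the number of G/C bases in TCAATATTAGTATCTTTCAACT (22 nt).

Base counts: G=1, T=10, C=4, A=7
G+C = 1 + 4 = 5

5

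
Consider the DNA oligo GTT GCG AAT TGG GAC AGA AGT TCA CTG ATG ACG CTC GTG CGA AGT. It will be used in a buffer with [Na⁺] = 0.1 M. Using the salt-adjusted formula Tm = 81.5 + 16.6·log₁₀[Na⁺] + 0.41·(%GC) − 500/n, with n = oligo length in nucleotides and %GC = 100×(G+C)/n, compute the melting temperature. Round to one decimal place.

74.7°C

Length n = 45. C=8, T=11, A=11, G=15
G+C = 23, so %GC = 23/45 × 100 = 51.111%
Salt term: 16.6 × (-1) = -16.6
GC term: 0.41 × 51.111 = 20.956; length term: −500/45 = −11.111
Tm = 81.5 + (-16.6) + 20.956 − 11.111 = 74.745 → 74.7°C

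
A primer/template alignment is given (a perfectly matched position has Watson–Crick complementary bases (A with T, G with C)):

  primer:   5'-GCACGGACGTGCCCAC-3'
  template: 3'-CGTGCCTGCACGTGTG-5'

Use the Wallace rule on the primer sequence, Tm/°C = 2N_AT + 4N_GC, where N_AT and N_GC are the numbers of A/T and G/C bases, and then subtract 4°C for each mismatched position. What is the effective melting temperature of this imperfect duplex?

Primer base counts: A=3, T=1, G=5, C=7 → A+T=4, G+C=12
Perfect-match Tm = 2(4) + 4(12) = 8 + 48 = 56°C
Mismatches (positions where the bases are not complementary): 1 (at position 13)
Effective Tm = 56 − 1×4 = 56 − 4 = 52°C

52°C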